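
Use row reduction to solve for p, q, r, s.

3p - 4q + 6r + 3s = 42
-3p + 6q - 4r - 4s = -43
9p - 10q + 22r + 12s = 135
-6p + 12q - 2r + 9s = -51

Forward elimination on [A|b]:
R2 <- R2 - (-1)*R1:  [  0   2   2  -1  -1 ]
R3 <- R3 - (3)*R1:  [ 0  2  4  3  9 ]
R4 <- R4 - (-2)*R1:  [  0   4  10  15  33 ]
R3 <- R3 - (1)*R2:  [  0   0   2   4  10 ]
R4 <- R4 - (2)*R2:  [  0   0   6  17  35 ]
R4 <- R4 - (3)*R3:  [ 0  0  0  5  5 ]
Row echelon form:
[ 3  -4  6   3  |  42 ]
[ 0   2  2  -1  |  -1 ]
[ 0   0  2   4  |  10 ]
[ 0   0  0   5  |   5 ]
Back-substitution:
s = (5) / 5 = 1
r = (10 - (4)*(1)) / 2 = 3
q = (-1 - (2)*(3) - (-1)*(1)) / 2 = -3
p = (42 - (-4)*(-3) - (6)*(3) - (3)*(1)) / 3 = 3

(3, -3, 3, 1)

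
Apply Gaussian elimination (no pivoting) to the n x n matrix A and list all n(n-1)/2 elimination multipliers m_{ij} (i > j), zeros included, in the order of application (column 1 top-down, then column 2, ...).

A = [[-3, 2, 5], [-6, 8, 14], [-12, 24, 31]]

Forward elimination:
R2 <- R2 - (2)*R1:  [ 0  4  4 ]
R3 <- R3 - (4)*R1:  [  0  16  11 ]
R3 <- R3 - (4)*R2:  [  0   0  -5 ]
Multipliers (in order of application): m_{21} = 2, m_{31} = 4, m_{32} = 4

multipliers: 2, 4, 4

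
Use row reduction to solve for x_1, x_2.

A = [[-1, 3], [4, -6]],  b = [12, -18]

(3, 5)

Forward elimination on [A|b]:
R2 <- R2 - (-4)*R1:  [  0   6  30 ]
Row echelon form:
[ -1  3  |  12 ]
[  0  6  |  30 ]
Back-substitution:
x_2 = (30) / 6 = 5
x_1 = (12 - (3)*(5)) / -1 = 3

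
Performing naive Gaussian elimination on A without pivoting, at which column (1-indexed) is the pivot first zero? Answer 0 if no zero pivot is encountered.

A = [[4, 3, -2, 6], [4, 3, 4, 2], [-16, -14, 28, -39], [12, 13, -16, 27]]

first zero-pivot column = 2

Naive forward elimination:
R2 <- R2 - (1)*R1:  [  0   0   6  -4 ]
R3 <- R3 - (-4)*R1:  [   0   -2   20  -15 ]
R4 <- R4 - (3)*R1:  [   0    4  -10    9 ]
Matrix at this point:
[ 4   3   -2    6 ]
[ 0   0    6   -4 ]
[ 0  -2   20  -15 ]
[ 0   4  -10    9 ]
Pivot entry (2,2) is zero but row 3 has -2 in column 2 -> naive elimination stops; a row interchange (e.g. R2 <-> R3) would be required here.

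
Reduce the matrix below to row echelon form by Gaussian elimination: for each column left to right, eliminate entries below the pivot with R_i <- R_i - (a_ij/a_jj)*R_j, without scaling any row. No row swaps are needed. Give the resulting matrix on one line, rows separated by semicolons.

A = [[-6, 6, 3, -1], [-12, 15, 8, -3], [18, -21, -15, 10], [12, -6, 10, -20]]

Forward elimination:
R2 <- R2 - (2)*R1:  [  0   3   2  -1 ]
R3 <- R3 - (-3)*R1:  [  0  -3  -6   7 ]
R4 <- R4 - (-2)*R1:  [   0    6   16  -22 ]
R3 <- R3 - (-1)*R2:  [  0   0  -4   6 ]
R4 <- R4 - (2)*R2:  [   0    0   12  -20 ]
R4 <- R4 - (-3)*R3:  [  0   0   0  -2 ]
Row echelon form:
[ -6  6   3  -1 ]
[  0  3   2  -1 ]
[  0  0  -4   6 ]
[  0  0   0  -2 ]

REF = [-6 6 3 -1; 0 3 2 -1; 0 0 -4 6; 0 0 0 -2]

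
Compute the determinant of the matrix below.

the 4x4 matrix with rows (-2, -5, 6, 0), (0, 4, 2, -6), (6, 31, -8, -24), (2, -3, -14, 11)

Forward elimination:
R3 <- R3 - (-3)*R1:  [   0   16   10  -24 ]
R4 <- R4 - (-1)*R1:  [  0  -8  -8  11 ]
R3 <- R3 - (4)*R2:  [ 0  0  2  0 ]
R4 <- R4 - (-2)*R2:  [  0   0  -4  -1 ]
R4 <- R4 - (-2)*R3:  [  0   0   0  -1 ]
Upper-triangular form:
[ -2  -5  6   0 ]
[  0   4  2  -6 ]
[  0   0  2   0 ]
[  0   0  0  -1 ]
det(A) = (-1)^0 * (-2) * (4) * (2) * (-1) = 16  (0 row swaps -> sign +1)

det(A) = 16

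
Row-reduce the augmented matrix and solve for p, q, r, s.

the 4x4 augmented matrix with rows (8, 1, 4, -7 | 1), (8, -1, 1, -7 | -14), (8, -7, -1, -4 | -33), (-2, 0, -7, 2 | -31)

Forward elimination on [A|b]:
R2 <- R2 - (1)*R1:  [   0   -2   -3    0  -15 ]
R3 <- R3 - (1)*R1:  [   0   -8   -5    3  -34 ]
R4 <- R4 - (-1/4)*R1:  [      0     1/4      -6     1/4  -123/4 ]
R3 <- R3 - (4)*R2:  [  0   0   7   3  26 ]
R4 <- R4 - (-1/8)*R2:  [      0       0   -51/8     1/4  -261/8 ]
R4 <- R4 - (-51/56)*R3:  [       0        0        0   167/56  -501/56 ]
Row echelon form:
[ 8   1   4      -7  |        1 ]
[ 0  -2  -3       0  |      -15 ]
[ 0   0   7       3  |       26 ]
[ 0   0   0  167/56  |  -501/56 ]
Back-substitution:
s = (-501/56) / (167/56) = -3
r = (26 - (3)*(-3)) / 7 = 5
q = (-15 - (-3)*(5)) / -2 = 0
p = (1 - (1)*(0) - (4)*(5) - (-7)*(-3)) / 8 = -5

(-5, 0, 5, -3)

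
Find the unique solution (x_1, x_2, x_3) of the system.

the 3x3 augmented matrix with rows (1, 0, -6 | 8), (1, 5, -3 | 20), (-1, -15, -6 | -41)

Forward elimination on [A|b]:
R2 <- R2 - (1)*R1:  [  0   5   3  12 ]
R3 <- R3 - (-1)*R1:  [   0  -15  -12  -33 ]
R3 <- R3 - (-3)*R2:  [  0   0  -3   3 ]
Row echelon form:
[ 1  0  -6  |   8 ]
[ 0  5   3  |  12 ]
[ 0  0  -3  |   3 ]
Back-substitution:
x_3 = (3) / -3 = -1
x_2 = (12 - (3)*(-1)) / 5 = 3
x_1 = (8 - (-6)*(-1)) / 1 = 2

(2, 3, -1)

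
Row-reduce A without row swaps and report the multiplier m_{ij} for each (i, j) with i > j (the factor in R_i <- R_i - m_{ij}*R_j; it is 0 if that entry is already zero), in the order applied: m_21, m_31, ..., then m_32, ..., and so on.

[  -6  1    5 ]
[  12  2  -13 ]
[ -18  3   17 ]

multipliers: -2, 3, 0

Forward elimination:
R2 <- R2 - (-2)*R1:  [  0   4  -3 ]
R3 <- R3 - (3)*R1:  [ 0  0  2 ]
R3: entry in column 2 is already 0 -> m_{32} = 0 (no row operation needed)
Multipliers (in order of application): m_{21} = -2, m_{31} = 3, m_{32} = 0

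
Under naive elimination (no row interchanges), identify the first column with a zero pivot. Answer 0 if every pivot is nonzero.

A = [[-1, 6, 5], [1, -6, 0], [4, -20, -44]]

first zero-pivot column = 2

Naive forward elimination:
R2 <- R2 - (-1)*R1:  [ 0  0  5 ]
R3 <- R3 - (-4)*R1:  [   0    4  -24 ]
Matrix at this point:
[ -1  6    5 ]
[  0  0    5 ]
[  0  4  -24 ]
Pivot entry (2,2) is zero but row 3 has 4 in column 2 -> naive elimination stops; a row interchange (e.g. R2 <-> R3) would be required here.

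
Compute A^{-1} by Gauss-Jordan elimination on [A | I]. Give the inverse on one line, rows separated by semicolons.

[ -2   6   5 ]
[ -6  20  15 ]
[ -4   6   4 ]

inverse = [-5/12 1/4 -5/12; -3/2 1/2 0; 11/6 -1/2 -1/6]

Gauss-Jordan on [A | I]:
R1 <- (1/-2)*R1:  [    1    -3  -5/2  |  -1/2     0     0 ]
R2 <- R2 - (-6)*R1:  [  0   2   0  |  -3   1   0 ]
R3 <- R3 - (-4)*R1:  [  0  -6  -6  |  -2   0   1 ]
R2 <- (1/2)*R2:  [    0     1     0  |  -3/2   1/2     0 ]
R1 <- R1 - (-3)*R2:  [    1     0  -5/2  |    -5   3/2     0 ]
R3 <- R3 - (-6)*R2:  [   0    0   -6  |  -11    3    1 ]
R3 <- (1/-6)*R3:  [    0     0     1  |  11/6  -1/2  -1/6 ]
R1 <- R1 - (-5/2)*R3:  [     1      0      0  |  -5/12    1/4  -5/12 ]
Right block of [I | A^{-1}] is the inverse:
[ -5/12   1/4  -5/12 ]
[  -3/2   1/2      0 ]
[  11/6  -1/2   -1/6 ]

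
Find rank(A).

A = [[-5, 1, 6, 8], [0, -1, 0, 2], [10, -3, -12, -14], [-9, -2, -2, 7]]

Row reduction:
R3 <- R3 - (-2)*R1:  [  0  -1   0   2 ]
R4 <- R4 - (9/5)*R1:  [     0  -19/5  -64/5  -37/5 ]
R3 <- R3 - (1)*R2:  [ 0  0  0  0 ]
R4 <- R4 - (19/5)*R2:  [     0      0  -64/5    -15 ]
R3 <-> R4   (pivot in column 3 was zero)
[ -5   1      6    8 ]
[  0  -1      0    2 ]
[  0   0  -64/5  -15 ]
[  0   0      0    0 ]
Row echelon form:
[ -5   1      6    8 ]
[  0  -1      0    2 ]
[  0   0  -64/5  -15 ]
[  0   0      0    0 ]
Nonzero rows / pivot columns: 3

rank(A) = 3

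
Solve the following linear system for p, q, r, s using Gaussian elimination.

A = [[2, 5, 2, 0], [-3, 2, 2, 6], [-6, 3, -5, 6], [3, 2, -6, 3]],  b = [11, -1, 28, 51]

Forward elimination on [A|b]:
R2 <- R2 - (-3/2)*R1:  [    0  19/2     5     6  31/2 ]
R3 <- R3 - (-3)*R1:  [  0  18   1   6  61 ]
R4 <- R4 - (3/2)*R1:  [     0  -11/2     -9      3   69/2 ]
R3 <- R3 - (36/19)*R2:  [       0        0  -161/19  -102/19   601/19 ]
R4 <- R4 - (-11/19)*R2:  [       0        0  -116/19   123/19   826/19 ]
R4 <- R4 - (116/161)*R3:  [        0         0         0  1665/161  3330/161 ]
Row echelon form:
[ 2     5        2         0  |        11 ]
[ 0  19/2        5         6  |      31/2 ]
[ 0     0  -161/19   -102/19  |    601/19 ]
[ 0     0        0  1665/161  |  3330/161 ]
Back-substitution:
s = (3330/161) / (1665/161) = 2
r = (601/19 - (-102/19)*(2)) / (-161/19) = -5
q = (31/2 - (5)*(-5) - (6)*(2)) / (19/2) = 3
p = (11 - (5)*(3) - (2)*(-5)) / 2 = 3

(3, 3, -5, 2)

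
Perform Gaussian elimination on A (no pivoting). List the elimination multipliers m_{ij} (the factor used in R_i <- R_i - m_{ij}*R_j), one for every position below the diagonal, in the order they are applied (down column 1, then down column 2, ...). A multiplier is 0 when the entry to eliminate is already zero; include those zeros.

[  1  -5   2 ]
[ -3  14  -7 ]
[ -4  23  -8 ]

multipliers: -3, -4, -3

Forward elimination:
R2 <- R2 - (-3)*R1:  [  0  -1  -1 ]
R3 <- R3 - (-4)*R1:  [ 0  3  0 ]
R3 <- R3 - (-3)*R2:  [  0   0  -3 ]
Multipliers (in order of application): m_{21} = -3, m_{31} = -4, m_{32} = -3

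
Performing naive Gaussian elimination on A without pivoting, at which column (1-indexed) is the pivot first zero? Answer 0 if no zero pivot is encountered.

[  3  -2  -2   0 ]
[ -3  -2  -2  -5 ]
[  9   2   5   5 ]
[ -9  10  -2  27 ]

first zero-pivot column = 0

Naive forward elimination:
R2 <- R2 - (-1)*R1:  [  0  -4  -4  -5 ]
R3 <- R3 - (3)*R1:  [  0   8  11   5 ]
R4 <- R4 - (-3)*R1:  [  0   4  -8  27 ]
R3 <- R3 - (-2)*R2:  [  0   0   3  -5 ]
R4 <- R4 - (-1)*R2:  [   0    0  -12   22 ]
R4 <- R4 - (-4)*R3:  [ 0  0  0  2 ]
All pivots nonzero; naive elimination completes without hitting a zero pivot.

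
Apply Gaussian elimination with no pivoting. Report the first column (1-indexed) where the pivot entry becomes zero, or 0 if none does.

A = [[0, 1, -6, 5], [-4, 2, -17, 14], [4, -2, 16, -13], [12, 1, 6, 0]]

Naive forward elimination:
Pivot entry (1,1) is zero but row 2 has -4 in column 1 -> naive elimination stops; a row interchange (e.g. R1 <-> R2) would be required here.

first zero-pivot column = 1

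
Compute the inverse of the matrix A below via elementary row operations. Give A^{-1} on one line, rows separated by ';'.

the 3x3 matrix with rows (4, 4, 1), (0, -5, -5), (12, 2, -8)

inverse = [5/2 17/10 -3/4; -3 -11/5 1; 3 2 -1]

Gauss-Jordan on [A | I]:
R1 <- (1/4)*R1:  [   1    1  1/4  |  1/4    0    0 ]
R3 <- R3 - (12)*R1:  [   0  -10  -11  |   -3    0    1 ]
R2 <- (1/-5)*R2:  [    0     1     1  |     0  -1/5     0 ]
R1 <- R1 - (1)*R2:  [    1     0  -3/4  |   1/4   1/5     0 ]
R3 <- R3 - (-10)*R2:  [  0   0  -1  |  -3  -2   1 ]
R3 <- (1/-1)*R3:  [  0   0   1  |   3   2  -1 ]
R1 <- R1 - (-3/4)*R3:  [     1      0      0  |    5/2  17/10   -3/4 ]
R2 <- R2 - (1)*R3:  [     0      1      0  |     -3  -11/5      1 ]
Right block of [I | A^{-1}] is the inverse:
[ 5/2  17/10  -3/4 ]
[  -3  -11/5     1 ]
[   3      2    -1 ]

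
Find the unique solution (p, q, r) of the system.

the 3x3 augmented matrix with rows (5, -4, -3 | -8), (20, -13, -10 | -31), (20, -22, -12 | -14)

Forward elimination on [A|b]:
R2 <- R2 - (4)*R1:  [ 0  3  2  1 ]
R3 <- R3 - (4)*R1:  [  0  -6   0  18 ]
R3 <- R3 - (-2)*R2:  [  0   0   4  20 ]
Row echelon form:
[ 5  -4  -3  |  -8 ]
[ 0   3   2  |   1 ]
[ 0   0   4  |  20 ]
Back-substitution:
r = (20) / 4 = 5
q = (1 - (2)*(5)) / 3 = -3
p = (-8 - (-4)*(-3) - (-3)*(5)) / 5 = -1

(-1, -3, 5)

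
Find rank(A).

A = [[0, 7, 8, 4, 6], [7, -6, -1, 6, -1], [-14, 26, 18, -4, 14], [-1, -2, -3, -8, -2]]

Row reduction:
R1 <-> R2   (pivot in column 1 was zero)
[   7  -6  -1   6  -1 ]
[   0   7   8   4   6 ]
[ -14  26  18  -4  14 ]
[  -1  -2  -3  -8  -2 ]
R3 <- R3 - (-2)*R1:  [  0  14  16   8  12 ]
R4 <- R4 - (-1/7)*R1:  [     0  -20/7  -22/7  -50/7  -15/7 ]
R3 <- R3 - (2)*R2:  [ 0  0  0  0  0 ]
R4 <- R4 - (-20/49)*R2:  [       0        0     6/49  -270/49    15/49 ]
R3 <-> R4   (pivot in column 3 was zero)
[ 7  -6    -1        6     -1 ]
[ 0   7     8        4      6 ]
[ 0   0  6/49  -270/49  15/49 ]
[ 0   0     0        0      0 ]
Row echelon form:
[ 7  -6    -1        6     -1 ]
[ 0   7     8        4      6 ]
[ 0   0  6/49  -270/49  15/49 ]
[ 0   0     0        0      0 ]
Nonzero rows / pivot columns: 3

rank(A) = 3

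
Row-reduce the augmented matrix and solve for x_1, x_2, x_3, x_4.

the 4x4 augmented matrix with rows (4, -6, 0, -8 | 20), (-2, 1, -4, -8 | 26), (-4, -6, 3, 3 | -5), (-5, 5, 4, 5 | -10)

Forward elimination on [A|b]:
R2 <- R2 - (-1/2)*R1:  [   0   -2   -4  -12   36 ]
R3 <- R3 - (-1)*R1:  [   0  -12    3   -5   15 ]
R4 <- R4 - (-5/4)*R1:  [    0  -5/2     4    -5    15 ]
R3 <- R3 - (6)*R2:  [    0     0    27    67  -201 ]
R4 <- R4 - (5/4)*R2:  [   0    0    9   10  -30 ]
R4 <- R4 - (1/3)*R3:  [     0      0      0  -37/3     37 ]
Row echelon form:
[ 4  -6   0     -8  |    20 ]
[ 0  -2  -4    -12  |    36 ]
[ 0   0  27     67  |  -201 ]
[ 0   0   0  -37/3  |    37 ]
Back-substitution:
x_4 = (37) / (-37/3) = -3
x_3 = (-201 - (67)*(-3)) / 27 = 0
x_2 = (36 - (-4)*(0) - (-12)*(-3)) / -2 = 0
x_1 = (20 - (-6)*(0) - (-8)*(-3)) / 4 = -1

(-1, 0, 0, -3)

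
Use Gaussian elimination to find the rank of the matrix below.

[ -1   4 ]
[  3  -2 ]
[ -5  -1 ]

Row reduction:
R2 <- R2 - (-3)*R1:  [  0  10 ]
R3 <- R3 - (5)*R1:  [   0  -21 ]
R3 <- R3 - (-21/10)*R2:  [ 0  0 ]
Row echelon form:
[ -1   4 ]
[  0  10 ]
[  0   0 ]
Nonzero rows / pivot columns: 2

rank(A) = 2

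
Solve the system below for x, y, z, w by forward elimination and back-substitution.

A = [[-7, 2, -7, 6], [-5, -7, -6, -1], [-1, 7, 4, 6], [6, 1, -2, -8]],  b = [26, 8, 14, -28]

(-2, 0, 0, 2)

Forward elimination on [A|b]:
R2 <- R2 - (5/7)*R1:  [     0  -59/7     -1  -37/7  -74/7 ]
R3 <- R3 - (1/7)*R1:  [    0  47/7     5  36/7  72/7 ]
R4 <- R4 - (-6/7)*R1:  [     0   19/7     -8  -20/7  -40/7 ]
R3 <- R3 - (-47/59)*R2:  [      0       0  248/59   55/59  110/59 ]
R4 <- R4 - (-19/59)*R2:  [       0        0  -491/59  -269/59  -538/59 ]
R4 <- R4 - (-491/248)*R3:  [        0         0         0  -673/248  -673/124 ]
Row echelon form:
[ -7      2      -7         6  |        26 ]
[  0  -59/7      -1     -37/7  |     -74/7 ]
[  0      0  248/59     55/59  |    110/59 ]
[  0      0       0  -673/248  |  -673/124 ]
Back-substitution:
w = (-673/124) / (-673/248) = 2
z = (110/59 - (55/59)*(2)) / (248/59) = 0
y = (-74/7 - (-1)*(0) - (-37/7)*(2)) / (-59/7) = 0
x = (26 - (2)*(0) - (-7)*(0) - (6)*(2)) / -7 = -2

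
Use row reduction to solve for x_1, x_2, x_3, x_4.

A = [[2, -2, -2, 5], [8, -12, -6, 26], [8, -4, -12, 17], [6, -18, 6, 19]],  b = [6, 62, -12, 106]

Forward elimination on [A|b]:
R2 <- R2 - (4)*R1:  [  0  -4   2   6  38 ]
R3 <- R3 - (4)*R1:  [   0    4   -4   -3  -36 ]
R4 <- R4 - (3)*R1:  [   0  -12   12    4   88 ]
R3 <- R3 - (-1)*R2:  [  0   0  -2   3   2 ]
R4 <- R4 - (3)*R2:  [   0    0    6  -14  -26 ]
R4 <- R4 - (-3)*R3:  [   0    0    0   -5  -20 ]
Row echelon form:
[ 2  -2  -2   5  |    6 ]
[ 0  -4   2   6  |   38 ]
[ 0   0  -2   3  |    2 ]
[ 0   0   0  -5  |  -20 ]
Back-substitution:
x_4 = (-20) / -5 = 4
x_3 = (2 - (3)*(4)) / -2 = 5
x_2 = (38 - (2)*(5) - (6)*(4)) / -4 = -1
x_1 = (6 - (-2)*(-1) - (-2)*(5) - (5)*(4)) / 2 = -3

(-3, -1, 5, 4)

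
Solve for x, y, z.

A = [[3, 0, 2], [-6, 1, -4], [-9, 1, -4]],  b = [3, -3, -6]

(1, 3, 0)

Forward elimination on [A|b]:
R2 <- R2 - (-2)*R1:  [ 0  1  0  3 ]
R3 <- R3 - (-3)*R1:  [ 0  1  2  3 ]
R3 <- R3 - (1)*R2:  [ 0  0  2  0 ]
Row echelon form:
[ 3  0  2  |  3 ]
[ 0  1  0  |  3 ]
[ 0  0  2  |  0 ]
Back-substitution:
z = (0) / 2 = 0
y = (3) / 1 = 3
x = (3 - (2)*(0)) / 3 = 1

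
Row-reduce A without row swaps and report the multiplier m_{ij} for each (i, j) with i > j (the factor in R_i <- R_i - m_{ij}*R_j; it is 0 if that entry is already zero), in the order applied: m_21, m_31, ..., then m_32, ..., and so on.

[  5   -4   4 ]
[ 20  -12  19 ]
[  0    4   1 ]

multipliers: 4, 0, 1

Forward elimination:
R2 <- R2 - (4)*R1:  [ 0  4  3 ]
R3: entry in column 1 is already 0 -> m_{31} = 0 (no row operation needed)
R3 <- R3 - (1)*R2:  [  0   0  -2 ]
Multipliers (in order of application): m_{21} = 4, m_{31} = 0, m_{32} = 1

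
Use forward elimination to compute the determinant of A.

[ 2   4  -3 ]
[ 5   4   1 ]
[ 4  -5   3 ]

Forward elimination:
R2 <- R2 - (5/2)*R1:  [    0    -6  17/2 ]
R3 <- R3 - (2)*R1:  [   0  -13    9 ]
R3 <- R3 - (13/6)*R2:  [       0        0  -113/12 ]
Upper-triangular form:
[ 2   4       -3 ]
[ 0  -6     17/2 ]
[ 0   0  -113/12 ]
det(A) = (-1)^0 * (2) * (-6) * (-113/12) = 113  (0 row swaps -> sign +1)

det(A) = 113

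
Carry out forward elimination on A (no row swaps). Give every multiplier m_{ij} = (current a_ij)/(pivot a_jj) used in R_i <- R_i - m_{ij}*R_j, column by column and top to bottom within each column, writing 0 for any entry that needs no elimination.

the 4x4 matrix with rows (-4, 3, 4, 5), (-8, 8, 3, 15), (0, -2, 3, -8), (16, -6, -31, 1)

Forward elimination:
R2 <- R2 - (2)*R1:  [  0   2  -5   5 ]
R3: entry in column 1 is already 0 -> m_{31} = 0 (no row operation needed)
R4 <- R4 - (-4)*R1:  [   0    6  -15   21 ]
R3 <- R3 - (-1)*R2:  [  0   0  -2  -3 ]
R4 <- R4 - (3)*R2:  [ 0  0  0  6 ]
R4: entry in column 3 is already 0 -> m_{43} = 0 (no row operation needed)
Multipliers (in order of application): m_{21} = 2, m_{31} = 0, m_{41} = -4, m_{32} = -1, m_{42} = 3, m_{43} = 0

multipliers: 2, 0, -4, -1, 3, 0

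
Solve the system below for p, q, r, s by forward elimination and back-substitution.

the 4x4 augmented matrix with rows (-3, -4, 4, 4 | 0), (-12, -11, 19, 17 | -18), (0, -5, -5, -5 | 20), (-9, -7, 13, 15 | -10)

(0, -2, -3, 1)

Forward elimination on [A|b]:
R2 <- R2 - (4)*R1:  [   0    5    3    1  -18 ]
R4 <- R4 - (3)*R1:  [   0    5    1    3  -10 ]
R3 <- R3 - (-1)*R2:  [  0   0  -2  -4   2 ]
R4 <- R4 - (1)*R2:  [  0   0  -2   2   8 ]
R4 <- R4 - (1)*R3:  [ 0  0  0  6  6 ]
Row echelon form:
[ -3  -4   4   4  |    0 ]
[  0   5   3   1  |  -18 ]
[  0   0  -2  -4  |    2 ]
[  0   0   0   6  |    6 ]
Back-substitution:
s = (6) / 6 = 1
r = (2 - (-4)*(1)) / -2 = -3
q = (-18 - (3)*(-3) - (1)*(1)) / 5 = -2
p = (0 - (-4)*(-2) - (4)*(-3) - (4)*(1)) / -3 = 0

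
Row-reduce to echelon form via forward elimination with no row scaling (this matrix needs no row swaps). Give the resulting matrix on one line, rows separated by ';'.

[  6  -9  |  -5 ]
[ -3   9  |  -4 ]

Forward elimination:
R2 <- R2 - (-1/2)*R1:  [     0    9/2  -13/2 ]
Row echelon form:
[ 6   -9  |     -5 ]
[ 0  9/2  |  -13/2 ]

REF = [6 -9 -5; 0 9/2 -13/2]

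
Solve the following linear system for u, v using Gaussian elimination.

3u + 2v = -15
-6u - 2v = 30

(-5, 0)

Forward elimination on [A|b]:
R2 <- R2 - (-2)*R1:  [ 0  2  0 ]
Row echelon form:
[ 3  2  |  -15 ]
[ 0  2  |    0 ]
Back-substitution:
v = (0) / 2 = 0
u = (-15 - (2)*(0)) / 3 = -5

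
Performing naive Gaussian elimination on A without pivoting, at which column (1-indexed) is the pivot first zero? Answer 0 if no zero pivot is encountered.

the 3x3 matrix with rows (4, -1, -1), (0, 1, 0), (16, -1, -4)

first zero-pivot column = 3

Naive forward elimination:
R3 <- R3 - (4)*R1:  [ 0  3  0 ]
R3 <- R3 - (3)*R2:  [ 0  0  0 ]
Matrix at this point:
[ 4  -1  -1 ]
[ 0   1   0 ]
[ 0   0   0 ]
Pivot entry (3,3) in the last row is zero and there are no rows below to swap with -> zero pivot in column 3 (A is singular).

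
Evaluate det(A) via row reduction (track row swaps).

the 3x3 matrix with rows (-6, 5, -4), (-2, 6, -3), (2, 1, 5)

Forward elimination:
R2 <- R2 - (1/3)*R1:  [    0  13/3  -5/3 ]
R3 <- R3 - (-1/3)*R1:  [    0   8/3  11/3 ]
R3 <- R3 - (8/13)*R2:  [     0      0  61/13 ]
Upper-triangular form:
[ -6     5     -4 ]
[  0  13/3   -5/3 ]
[  0     0  61/13 ]
det(A) = (-1)^0 * (-6) * (13/3) * (61/13) = -122  (0 row swaps -> sign +1)

det(A) = -122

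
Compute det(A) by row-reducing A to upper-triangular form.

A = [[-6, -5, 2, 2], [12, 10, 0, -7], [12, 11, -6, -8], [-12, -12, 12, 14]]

Forward elimination:
R2 <- R2 - (-2)*R1:  [  0   0   4  -3 ]
R3 <- R3 - (-2)*R1:  [  0   1  -2  -4 ]
R4 <- R4 - (2)*R1:  [  0  -2   8  10 ]
R2 <-> R3   (pivot in column 2 was zero)
[ -6  -5   2   2 ]
[  0   1  -2  -4 ]
[  0   0   4  -3 ]
[  0  -2   8  10 ]
R4 <- R4 - (-2)*R2:  [ 0  0  4  2 ]
R4 <- R4 - (1)*R3:  [ 0  0  0  5 ]
Upper-triangular form:
[ -6  -5   2   2 ]
[  0   1  -2  -4 ]
[  0   0   4  -3 ]
[  0   0   0   5 ]
det(A) = (-1)^1 * (-6) * (1) * (4) * (5) = 120  (1 row swap -> sign -1)

det(A) = 120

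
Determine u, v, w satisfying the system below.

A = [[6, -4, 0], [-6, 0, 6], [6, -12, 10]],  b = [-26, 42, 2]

Forward elimination on [A|b]:
R2 <- R2 - (-1)*R1:  [  0  -4   6  16 ]
R3 <- R3 - (1)*R1:  [  0  -8  10  28 ]
R3 <- R3 - (2)*R2:  [  0   0  -2  -4 ]
Row echelon form:
[ 6  -4   0  |  -26 ]
[ 0  -4   6  |   16 ]
[ 0   0  -2  |   -4 ]
Back-substitution:
w = (-4) / -2 = 2
v = (16 - (6)*(2)) / -4 = -1
u = (-26 - (-4)*(-1)) / 6 = -5

(-5, -1, 2)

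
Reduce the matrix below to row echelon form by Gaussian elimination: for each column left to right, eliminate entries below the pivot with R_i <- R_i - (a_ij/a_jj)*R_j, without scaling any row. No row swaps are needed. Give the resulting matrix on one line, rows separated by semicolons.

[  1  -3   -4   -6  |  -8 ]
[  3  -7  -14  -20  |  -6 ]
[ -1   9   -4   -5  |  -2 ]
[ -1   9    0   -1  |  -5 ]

REF = [1 -3 -4 -6 -8; 0 2 -2 -2 18; 0 0 -2 -5 -64; 0 0 0 -6 -131]

Forward elimination:
R2 <- R2 - (3)*R1:  [  0   2  -2  -2  18 ]
R3 <- R3 - (-1)*R1:  [   0    6   -8  -11  -10 ]
R4 <- R4 - (-1)*R1:  [   0    6   -4   -7  -13 ]
R3 <- R3 - (3)*R2:  [   0    0   -2   -5  -64 ]
R4 <- R4 - (3)*R2:  [   0    0    2   -1  -67 ]
R4 <- R4 - (-1)*R3:  [    0     0     0    -6  -131 ]
Row echelon form:
[ 1  -3  -4  -6  |    -8 ]
[ 0   2  -2  -2  |    18 ]
[ 0   0  -2  -5  |   -64 ]
[ 0   0   0  -6  |  -131 ]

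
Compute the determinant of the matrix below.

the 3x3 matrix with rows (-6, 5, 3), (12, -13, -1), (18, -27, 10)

det(A) = -18

Forward elimination:
R2 <- R2 - (-2)*R1:  [  0  -3   5 ]
R3 <- R3 - (-3)*R1:  [   0  -12   19 ]
R3 <- R3 - (4)*R2:  [  0   0  -1 ]
Upper-triangular form:
[ -6   5   3 ]
[  0  -3   5 ]
[  0   0  -1 ]
det(A) = (-1)^0 * (-6) * (-3) * (-1) = -18  (0 row swaps -> sign +1)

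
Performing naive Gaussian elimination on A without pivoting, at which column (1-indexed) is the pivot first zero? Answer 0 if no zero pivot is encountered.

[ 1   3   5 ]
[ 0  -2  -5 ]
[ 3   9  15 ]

Naive forward elimination:
R3 <- R3 - (3)*R1:  [ 0  0  0 ]
Matrix at this point:
[ 1   3   5 ]
[ 0  -2  -5 ]
[ 0   0   0 ]
Pivot entry (3,3) in the last row is zero and there are no rows below to swap with -> zero pivot in column 3 (A is singular).

first zero-pivot column = 3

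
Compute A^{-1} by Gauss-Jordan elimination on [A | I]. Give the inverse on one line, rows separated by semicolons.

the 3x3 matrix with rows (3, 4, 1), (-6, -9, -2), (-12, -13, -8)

inverse = [23/6 19/12 1/12; -2 -1 0; -5/2 -3/4 -1/4]

Gauss-Jordan on [A | I]:
R1 <- (1/3)*R1:  [   1  4/3  1/3  |  1/3    0    0 ]
R2 <- R2 - (-6)*R1:  [  0  -1   0  |   2   1   0 ]
R3 <- R3 - (-12)*R1:  [  0   3  -4  |   4   0   1 ]
R2 <- (1/-1)*R2:  [  0   1   0  |  -2  -1   0 ]
R1 <- R1 - (4/3)*R2:  [   1    0  1/3  |    3  4/3    0 ]
R3 <- R3 - (3)*R2:  [  0   0  -4  |  10   3   1 ]
R3 <- (1/-4)*R3:  [    0     0     1  |  -5/2  -3/4  -1/4 ]
R1 <- R1 - (1/3)*R3:  [     1      0      0  |   23/6  19/12   1/12 ]
Right block of [I | A^{-1}] is the inverse:
[ 23/6  19/12  1/12 ]
[   -2     -1     0 ]
[ -5/2   -3/4  -1/4 ]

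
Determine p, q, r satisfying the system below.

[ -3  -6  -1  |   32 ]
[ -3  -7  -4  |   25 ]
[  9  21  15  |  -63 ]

(-2, -5, 4)

Forward elimination on [A|b]:
R2 <- R2 - (1)*R1:  [  0  -1  -3  -7 ]
R3 <- R3 - (-3)*R1:  [  0   3  12  33 ]
R3 <- R3 - (-3)*R2:  [  0   0   3  12 ]
Row echelon form:
[ -3  -6  -1  |  32 ]
[  0  -1  -3  |  -7 ]
[  0   0   3  |  12 ]
Back-substitution:
r = (12) / 3 = 4
q = (-7 - (-3)*(4)) / -1 = -5
p = (32 - (-6)*(-5) - (-1)*(4)) / -3 = -2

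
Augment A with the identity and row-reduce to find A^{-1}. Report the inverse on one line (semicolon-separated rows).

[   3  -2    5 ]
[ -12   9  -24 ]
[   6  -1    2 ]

Gauss-Jordan on [A | I]:
R1 <- (1/3)*R1:  [    1  -2/3   5/3  |   1/3     0     0 ]
R2 <- R2 - (-12)*R1:  [  0   1  -4  |   4   1   0 ]
R3 <- R3 - (6)*R1:  [  0   3  -8  |  -2   0   1 ]
R1 <- R1 - (-2/3)*R2:  [   1    0   -1  |    3  2/3    0 ]
R3 <- R3 - (3)*R2:  [   0    0    4  |  -14   -3    1 ]
R3 <- (1/4)*R3:  [    0     0     1  |  -7/2  -3/4   1/4 ]
R1 <- R1 - (-1)*R3:  [     1      0      0  |   -1/2  -1/12    1/4 ]
R2 <- R2 - (-4)*R3:  [   0    1    0  |  -10   -2    1 ]
Right block of [I | A^{-1}] is the inverse:
[ -1/2  -1/12  1/4 ]
[  -10     -2    1 ]
[ -7/2   -3/4  1/4 ]

inverse = [-1/2 -1/12 1/4; -10 -2 1; -7/2 -3/4 1/4]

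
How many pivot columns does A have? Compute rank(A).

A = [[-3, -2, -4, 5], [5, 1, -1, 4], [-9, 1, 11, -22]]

rank(A) = 2

Row reduction:
R2 <- R2 - (-5/3)*R1:  [     0   -7/3  -23/3   37/3 ]
R3 <- R3 - (3)*R1:  [   0    7   23  -37 ]
R3 <- R3 - (-3)*R2:  [ 0  0  0  0 ]
Row echelon form:
[ -3    -2     -4     5 ]
[  0  -7/3  -23/3  37/3 ]
[  0     0      0     0 ]
Nonzero rows / pivot columns: 2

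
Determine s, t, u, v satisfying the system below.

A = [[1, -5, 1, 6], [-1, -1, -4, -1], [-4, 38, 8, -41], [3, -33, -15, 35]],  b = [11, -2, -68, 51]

(0, -2, 1, 0)

Forward elimination on [A|b]:
R2 <- R2 - (-1)*R1:  [  0  -6  -3   5   9 ]
R3 <- R3 - (-4)*R1:  [   0   18   12  -17  -24 ]
R4 <- R4 - (3)*R1:  [   0  -18  -18   17   18 ]
R3 <- R3 - (-3)*R2:  [  0   0   3  -2   3 ]
R4 <- R4 - (3)*R2:  [  0   0  -9   2  -9 ]
R4 <- R4 - (-3)*R3:  [  0   0   0  -4   0 ]
Row echelon form:
[ 1  -5   1   6  |  11 ]
[ 0  -6  -3   5  |   9 ]
[ 0   0   3  -2  |   3 ]
[ 0   0   0  -4  |   0 ]
Back-substitution:
v = (0) / -4 = 0
u = (3 - (-2)*(0)) / 3 = 1
t = (9 - (-3)*(1) - (5)*(0)) / -6 = -2
s = (11 - (-5)*(-2) - (1)*(1) - (6)*(0)) / 1 = 0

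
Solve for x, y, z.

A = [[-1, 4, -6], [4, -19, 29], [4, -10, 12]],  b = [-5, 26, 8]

(-3, -2, 0)

Forward elimination on [A|b]:
R2 <- R2 - (-4)*R1:  [  0  -3   5   6 ]
R3 <- R3 - (-4)*R1:  [   0    6  -12  -12 ]
R3 <- R3 - (-2)*R2:  [  0   0  -2   0 ]
Row echelon form:
[ -1   4  -6  |  -5 ]
[  0  -3   5  |   6 ]
[  0   0  -2  |   0 ]
Back-substitution:
z = (0) / -2 = 0
y = (6 - (5)*(0)) / -3 = -2
x = (-5 - (4)*(-2) - (-6)*(0)) / -1 = -3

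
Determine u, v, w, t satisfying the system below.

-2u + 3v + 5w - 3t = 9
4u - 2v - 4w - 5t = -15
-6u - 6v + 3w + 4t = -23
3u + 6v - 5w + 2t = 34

(-1, 5, -1, 1)

Forward elimination on [A|b]:
R2 <- R2 - (-2)*R1:  [   0    4    6  -11    3 ]
R3 <- R3 - (3)*R1:  [   0  -15  -12   13  -50 ]
R4 <- R4 - (-3/2)*R1:  [    0  21/2   5/2  -5/2  95/2 ]
R3 <- R3 - (-15/4)*R2:  [      0       0    21/2  -113/4  -155/4 ]
R4 <- R4 - (21/8)*R2:  [     0      0  -53/4  211/8  317/8 ]
R4 <- R4 - (-53/42)*R3:  [       0        0        0  -779/84  -779/84 ]
Row echelon form:
[ -2  3     5       -3  |        9 ]
[  0  4     6      -11  |        3 ]
[  0  0  21/2   -113/4  |   -155/4 ]
[  0  0     0  -779/84  |  -779/84 ]
Back-substitution:
t = (-779/84) / (-779/84) = 1
w = (-155/4 - (-113/4)*(1)) / (21/2) = -1
v = (3 - (6)*(-1) - (-11)*(1)) / 4 = 5
u = (9 - (3)*(5) - (5)*(-1) - (-3)*(1)) / -2 = -1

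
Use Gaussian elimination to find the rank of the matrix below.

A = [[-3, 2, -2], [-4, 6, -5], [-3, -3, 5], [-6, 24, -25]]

rank(A) = 3

Row reduction:
R2 <- R2 - (4/3)*R1:  [    0  10/3  -7/3 ]
R3 <- R3 - (1)*R1:  [  0  -5   7 ]
R4 <- R4 - (2)*R1:  [   0   20  -21 ]
R3 <- R3 - (-3/2)*R2:  [   0    0  7/2 ]
R4 <- R4 - (6)*R2:  [  0   0  -7 ]
R4 <- R4 - (-2)*R3:  [ 0  0  0 ]
Row echelon form:
[ -3     2    -2 ]
[  0  10/3  -7/3 ]
[  0     0   7/2 ]
[  0     0     0 ]
Nonzero rows / pivot columns: 3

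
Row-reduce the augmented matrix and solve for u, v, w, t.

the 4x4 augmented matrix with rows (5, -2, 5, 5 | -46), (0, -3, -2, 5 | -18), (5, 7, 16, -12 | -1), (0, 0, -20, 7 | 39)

(-2, 3, -3, -3)

Forward elimination on [A|b]:
R3 <- R3 - (1)*R1:  [   0    9   11  -17   45 ]
R3 <- R3 - (-3)*R2:  [  0   0   5  -2  -9 ]
R4 <- R4 - (-4)*R3:  [  0   0   0  -1   3 ]
Row echelon form:
[ 5  -2   5   5  |  -46 ]
[ 0  -3  -2   5  |  -18 ]
[ 0   0   5  -2  |   -9 ]
[ 0   0   0  -1  |    3 ]
Back-substitution:
t = (3) / -1 = -3
w = (-9 - (-2)*(-3)) / 5 = -3
v = (-18 - (-2)*(-3) - (5)*(-3)) / -3 = 3
u = (-46 - (-2)*(3) - (5)*(-3) - (5)*(-3)) / 5 = -2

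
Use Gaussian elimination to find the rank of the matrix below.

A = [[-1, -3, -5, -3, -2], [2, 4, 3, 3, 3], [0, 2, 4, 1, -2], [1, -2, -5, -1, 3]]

Row reduction:
R2 <- R2 - (-2)*R1:  [  0  -2  -7  -3  -1 ]
R4 <- R4 - (-1)*R1:  [   0   -5  -10   -4    1 ]
R3 <- R3 - (-1)*R2:  [  0   0  -3  -2  -3 ]
R4 <- R4 - (5/2)*R2:  [    0     0  15/2   7/2   7/2 ]
R4 <- R4 - (-5/2)*R3:  [    0     0     0  -3/2    -4 ]
Row echelon form:
[ -1  -3  -5    -3  -2 ]
[  0  -2  -7    -3  -1 ]
[  0   0  -3    -2  -3 ]
[  0   0   0  -3/2  -4 ]
Nonzero rows / pivot columns: 4

rank(A) = 4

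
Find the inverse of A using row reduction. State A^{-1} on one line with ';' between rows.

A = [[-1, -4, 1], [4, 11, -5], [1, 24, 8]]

Gauss-Jordan on [A | I]:
R1 <- (1/-1)*R1:  [  1   4  -1  |  -1   0   0 ]
R2 <- R2 - (4)*R1:  [  0  -5  -1  |   4   1   0 ]
R3 <- R3 - (1)*R1:  [  0  20   9  |   1   0   1 ]
R2 <- (1/-5)*R2:  [    0     1   1/5  |  -4/5  -1/5     0 ]
R1 <- R1 - (4)*R2:  [    1     0  -9/5  |  11/5   4/5     0 ]
R3 <- R3 - (20)*R2:  [  0   0   5  |  17   4   1 ]
R3 <- (1/5)*R3:  [    0     0     1  |  17/5   4/5   1/5 ]
R1 <- R1 - (-9/5)*R3:  [      1       0       0  |  208/25   56/25    9/25 ]
R2 <- R2 - (1/5)*R3:  [      0       1       0  |  -37/25   -9/25   -1/25 ]
Right block of [I | A^{-1}] is the inverse:
[ 208/25  56/25   9/25 ]
[ -37/25  -9/25  -1/25 ]
[   17/5    4/5    1/5 ]

inverse = [208/25 56/25 9/25; -37/25 -9/25 -1/25; 17/5 4/5 1/5]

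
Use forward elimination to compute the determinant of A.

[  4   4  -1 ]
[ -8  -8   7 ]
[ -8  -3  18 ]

det(A) = -100

Forward elimination:
R2 <- R2 - (-2)*R1:  [ 0  0  5 ]
R3 <- R3 - (-2)*R1:  [  0   5  16 ]
R2 <-> R3   (pivot in column 2 was zero)
[ 4  4  -1 ]
[ 0  5  16 ]
[ 0  0   5 ]
Upper-triangular form:
[ 4  4  -1 ]
[ 0  5  16 ]
[ 0  0   5 ]
det(A) = (-1)^1 * (4) * (5) * (5) = -100  (1 row swap -> sign -1)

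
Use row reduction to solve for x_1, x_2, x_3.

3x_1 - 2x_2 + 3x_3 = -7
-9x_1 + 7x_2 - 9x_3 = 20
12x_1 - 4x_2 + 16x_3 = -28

(-4, -1, 1)

Forward elimination on [A|b]:
R2 <- R2 - (-3)*R1:  [  0   1   0  -1 ]
R3 <- R3 - (4)*R1:  [ 0  4  4  0 ]
R3 <- R3 - (4)*R2:  [ 0  0  4  4 ]
Row echelon form:
[ 3  -2  3  |  -7 ]
[ 0   1  0  |  -1 ]
[ 0   0  4  |   4 ]
Back-substitution:
x_3 = (4) / 4 = 1
x_2 = (-1) / 1 = -1
x_1 = (-7 - (-2)*(-1) - (3)*(1)) / 3 = -4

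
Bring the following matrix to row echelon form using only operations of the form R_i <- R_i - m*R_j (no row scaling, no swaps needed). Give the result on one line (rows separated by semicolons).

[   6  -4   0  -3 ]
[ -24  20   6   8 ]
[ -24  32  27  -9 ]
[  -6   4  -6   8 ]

REF = [6 -4 0 -3; 0 4 6 -4; 0 0 3 -5; 0 0 0 -5]

Forward elimination:
R2 <- R2 - (-4)*R1:  [  0   4   6  -4 ]
R3 <- R3 - (-4)*R1:  [   0   16   27  -21 ]
R4 <- R4 - (-1)*R1:  [  0   0  -6   5 ]
R3 <- R3 - (4)*R2:  [  0   0   3  -5 ]
R4 <- R4 - (-2)*R3:  [  0   0   0  -5 ]
Row echelon form:
[ 6  -4  0  -3 ]
[ 0   4  6  -4 ]
[ 0   0  3  -5 ]
[ 0   0  0  -5 ]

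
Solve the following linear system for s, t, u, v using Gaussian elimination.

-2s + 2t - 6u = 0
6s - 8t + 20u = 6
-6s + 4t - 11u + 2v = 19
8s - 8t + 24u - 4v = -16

Forward elimination on [A|b]:
R2 <- R2 - (-3)*R1:  [  0  -2   2   0   6 ]
R3 <- R3 - (3)*R1:  [  0  -2   7   2  19 ]
R4 <- R4 - (-4)*R1:  [   0    0    0   -4  -16 ]
R3 <- R3 - (1)*R2:  [  0   0   5   2  13 ]
Row echelon form:
[ -2   2  -6   0  |    0 ]
[  0  -2   2   0  |    6 ]
[  0   0   5   2  |   13 ]
[  0   0   0  -4  |  -16 ]
Back-substitution:
v = (-16) / -4 = 4
u = (13 - (2)*(4)) / 5 = 1
t = (6 - (2)*(1)) / -2 = -2
s = (0 - (2)*(-2) - (-6)*(1)) / -2 = -5

(-5, -2, 1, 4)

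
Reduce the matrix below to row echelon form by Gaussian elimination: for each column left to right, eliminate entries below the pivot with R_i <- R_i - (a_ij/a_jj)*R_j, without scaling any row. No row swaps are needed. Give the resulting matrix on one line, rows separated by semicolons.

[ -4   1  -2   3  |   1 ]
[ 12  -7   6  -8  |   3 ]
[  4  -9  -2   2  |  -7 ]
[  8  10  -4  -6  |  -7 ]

Forward elimination:
R2 <- R2 - (-3)*R1:  [  0  -4   0   1   6 ]
R3 <- R3 - (-1)*R1:  [  0  -8  -4   5  -6 ]
R4 <- R4 - (-2)*R1:  [  0  12  -8   0  -5 ]
R3 <- R3 - (2)*R2:  [   0    0   -4    3  -18 ]
R4 <- R4 - (-3)*R2:  [  0   0  -8   3  13 ]
R4 <- R4 - (2)*R3:  [  0   0   0  -3  49 ]
Row echelon form:
[ -4   1  -2   3  |    1 ]
[  0  -4   0   1  |    6 ]
[  0   0  -4   3  |  -18 ]
[  0   0   0  -3  |   49 ]

REF = [-4 1 -2 3 1; 0 -4 0 1 6; 0 0 -4 3 -18; 0 0 0 -3 49]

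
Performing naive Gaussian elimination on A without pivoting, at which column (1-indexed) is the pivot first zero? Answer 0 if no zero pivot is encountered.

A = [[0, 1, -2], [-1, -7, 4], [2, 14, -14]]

Naive forward elimination:
Pivot entry (1,1) is zero but row 2 has -1 in column 1 -> naive elimination stops; a row interchange (e.g. R1 <-> R2) would be required here.

first zero-pivot column = 1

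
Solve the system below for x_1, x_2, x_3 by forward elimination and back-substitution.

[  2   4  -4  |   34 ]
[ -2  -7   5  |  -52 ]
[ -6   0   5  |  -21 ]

(1, 5, -3)

Forward elimination on [A|b]:
R2 <- R2 - (-1)*R1:  [   0   -3    1  -18 ]
R3 <- R3 - (-3)*R1:  [  0  12  -7  81 ]
R3 <- R3 - (-4)*R2:  [  0   0  -3   9 ]
Row echelon form:
[ 2   4  -4  |   34 ]
[ 0  -3   1  |  -18 ]
[ 0   0  -3  |    9 ]
Back-substitution:
x_3 = (9) / -3 = -3
x_2 = (-18 - (1)*(-3)) / -3 = 5
x_1 = (34 - (4)*(5) - (-4)*(-3)) / 2 = 1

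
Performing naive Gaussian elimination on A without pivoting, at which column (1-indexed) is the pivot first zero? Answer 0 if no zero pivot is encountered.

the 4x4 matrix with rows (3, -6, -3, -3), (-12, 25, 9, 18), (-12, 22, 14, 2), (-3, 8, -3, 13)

Naive forward elimination:
R2 <- R2 - (-4)*R1:  [  0   1  -3   6 ]
R3 <- R3 - (-4)*R1:  [   0   -2    2  -10 ]
R4 <- R4 - (-1)*R1:  [  0   2  -6  10 ]
R3 <- R3 - (-2)*R2:  [  0   0  -4   2 ]
R4 <- R4 - (2)*R2:  [  0   0   0  -2 ]
All pivots nonzero; naive elimination completes without hitting a zero pivot.

first zero-pivot column = 0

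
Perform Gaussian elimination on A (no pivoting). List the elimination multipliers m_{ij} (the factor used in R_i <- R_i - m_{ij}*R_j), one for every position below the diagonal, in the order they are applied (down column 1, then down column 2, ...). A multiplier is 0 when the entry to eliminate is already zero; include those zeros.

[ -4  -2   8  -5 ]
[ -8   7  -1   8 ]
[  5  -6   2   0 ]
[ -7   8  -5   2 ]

Forward elimination:
R2 <- R2 - (2)*R1:  [   0   11  -17   18 ]
R3 <- R3 - (-5/4)*R1:  [     0  -17/2     12  -25/4 ]
R4 <- R4 - (7/4)*R1:  [    0  23/2   -19  43/4 ]
R3 <- R3 - (-17/22)*R2:  [      0       0  -25/22  337/44 ]
R4 <- R4 - (23/22)*R2:  [       0        0   -27/22  -355/44 ]
R4 <- R4 - (27/25)*R3:  [       0        0        0  -817/50 ]
Multipliers (in order of application): m_{21} = 2, m_{31} = -5/4, m_{41} = 7/4, m_{32} = -17/22, m_{42} = 23/22, m_{43} = 27/25

multipliers: 2, -5/4, 7/4, -17/22, 23/22, 27/25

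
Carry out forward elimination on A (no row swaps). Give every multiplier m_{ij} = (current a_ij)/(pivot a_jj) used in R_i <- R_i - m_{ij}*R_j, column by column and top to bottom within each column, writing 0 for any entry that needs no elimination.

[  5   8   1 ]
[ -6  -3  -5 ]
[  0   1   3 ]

multipliers: -6/5, 0, 5/33

Forward elimination:
R2 <- R2 - (-6/5)*R1:  [     0   33/5  -19/5 ]
R3: entry in column 1 is already 0 -> m_{31} = 0 (no row operation needed)
R3 <- R3 - (5/33)*R2:  [      0       0  118/33 ]
Multipliers (in order of application): m_{21} = -6/5, m_{31} = 0, m_{32} = 5/33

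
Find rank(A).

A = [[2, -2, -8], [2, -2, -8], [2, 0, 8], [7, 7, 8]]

rank(A) = 3

Row reduction:
R2 <- R2 - (1)*R1:  [ 0  0  0 ]
R3 <- R3 - (1)*R1:  [  0   2  16 ]
R4 <- R4 - (7/2)*R1:  [  0  14  36 ]
R2 <-> R3   (pivot in column 2 was zero)
[ 2  -2  -8 ]
[ 0   2  16 ]
[ 0   0   0 ]
[ 0  14  36 ]
R4 <- R4 - (7)*R2:  [   0    0  -76 ]
R3 <-> R4   (pivot in column 3 was zero)
[ 2  -2   -8 ]
[ 0   2   16 ]
[ 0   0  -76 ]
[ 0   0    0 ]
Row echelon form:
[ 2  -2   -8 ]
[ 0   2   16 ]
[ 0   0  -76 ]
[ 0   0    0 ]
Nonzero rows / pivot columns: 3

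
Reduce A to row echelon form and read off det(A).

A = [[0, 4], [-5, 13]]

Forward elimination:
R1 <-> R2   (pivot in column 1 was zero)
[ -5  13 ]
[  0   4 ]
Upper-triangular form:
[ -5  13 ]
[  0   4 ]
det(A) = (-1)^1 * (-5) * (4) = 20  (1 row swap -> sign -1)

det(A) = 20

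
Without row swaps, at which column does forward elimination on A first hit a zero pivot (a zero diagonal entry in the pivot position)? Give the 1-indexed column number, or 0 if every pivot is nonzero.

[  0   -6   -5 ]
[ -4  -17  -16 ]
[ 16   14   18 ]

Naive forward elimination:
Pivot entry (1,1) is zero but row 2 has -4 in column 1 -> naive elimination stops; a row interchange (e.g. R1 <-> R2) would be required here.

first zero-pivot column = 1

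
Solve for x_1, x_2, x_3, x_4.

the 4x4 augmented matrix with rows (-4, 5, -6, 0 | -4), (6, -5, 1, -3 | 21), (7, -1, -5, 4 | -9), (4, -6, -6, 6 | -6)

(0, -2, -1, -4)

Forward elimination on [A|b]:
R2 <- R2 - (-3/2)*R1:  [   0  5/2   -8   -3   15 ]
R3 <- R3 - (-7/4)*R1:  [     0   31/4  -31/2      4    -16 ]
R4 <- R4 - (-1)*R1:  [   0   -1  -12    6  -10 ]
R3 <- R3 - (31/10)*R2:  [      0       0   93/10  133/10  -125/2 ]
R4 <- R4 - (-2/5)*R2:  [     0      0  -76/5   24/5     -4 ]
R4 <- R4 - (-152/93)*R3:  [        0         0         0   2468/93  -9872/93 ]
Row echelon form:
[ -4    5     -6        0  |        -4 ]
[  0  5/2     -8       -3  |        15 ]
[  0    0  93/10   133/10  |    -125/2 ]
[  0    0      0  2468/93  |  -9872/93 ]
Back-substitution:
x_4 = (-9872/93) / (2468/93) = -4
x_3 = (-125/2 - (133/10)*(-4)) / (93/10) = -1
x_2 = (15 - (-8)*(-1) - (-3)*(-4)) / (5/2) = -2
x_1 = (-4 - (5)*(-2) - (-6)*(-1)) / -4 = 0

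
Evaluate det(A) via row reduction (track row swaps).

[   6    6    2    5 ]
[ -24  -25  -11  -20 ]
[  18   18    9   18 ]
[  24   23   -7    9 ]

Forward elimination:
R2 <- R2 - (-4)*R1:  [  0  -1  -3   0 ]
R3 <- R3 - (3)*R1:  [ 0  0  3  3 ]
R4 <- R4 - (4)*R1:  [   0   -1  -15  -11 ]
R4 <- R4 - (1)*R2:  [   0    0  -12  -11 ]
R4 <- R4 - (-4)*R3:  [ 0  0  0  1 ]
Upper-triangular form:
[ 6   6   2  5 ]
[ 0  -1  -3  0 ]
[ 0   0   3  3 ]
[ 0   0   0  1 ]
det(A) = (-1)^0 * (6) * (-1) * (3) * (1) = -18  (0 row swaps -> sign +1)

det(A) = -18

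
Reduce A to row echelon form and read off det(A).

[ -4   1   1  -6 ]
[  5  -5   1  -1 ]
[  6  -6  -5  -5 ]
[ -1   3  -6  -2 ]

det(A) = 364

Forward elimination:
R2 <- R2 - (-5/4)*R1:  [     0  -15/4    9/4  -17/2 ]
R3 <- R3 - (-3/2)*R1:  [    0  -9/2  -7/2   -14 ]
R4 <- R4 - (1/4)*R1:  [     0   11/4  -25/4   -1/2 ]
R3 <- R3 - (6/5)*R2:  [     0      0  -31/5  -19/5 ]
R4 <- R4 - (-11/15)*R2:  [       0        0    -23/5  -101/15 ]
R4 <- R4 - (23/31)*R3:  [       0        0        0  -364/93 ]
Upper-triangular form:
[ -4      1      1       -6 ]
[  0  -15/4    9/4    -17/2 ]
[  0      0  -31/5    -19/5 ]
[  0      0      0  -364/93 ]
det(A) = (-1)^0 * (-4) * (-15/4) * (-31/5) * (-364/93) = 364  (0 row swaps -> sign +1)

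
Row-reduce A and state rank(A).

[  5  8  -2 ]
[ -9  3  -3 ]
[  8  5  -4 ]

Row reduction:
R2 <- R2 - (-9/5)*R1:  [     0   87/5  -33/5 ]
R3 <- R3 - (8/5)*R1:  [     0  -39/5   -4/5 ]
R3 <- R3 - (-13/29)*R2:  [       0        0  -109/29 ]
Row echelon form:
[ 5     8       -2 ]
[ 0  87/5    -33/5 ]
[ 0     0  -109/29 ]
Nonzero rows / pivot columns: 3

rank(A) = 3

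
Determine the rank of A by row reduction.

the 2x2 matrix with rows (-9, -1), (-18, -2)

rank(A) = 1

Row reduction:
R2 <- R2 - (2)*R1:  [ 0  0 ]
Row echelon form:
[ -9  -1 ]
[  0   0 ]
Nonzero rows / pivot columns: 1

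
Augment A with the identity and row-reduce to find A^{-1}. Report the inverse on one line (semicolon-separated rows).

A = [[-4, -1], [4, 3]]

Gauss-Jordan on [A | I]:
R1 <- (1/-4)*R1:  [    1   1/4  |  -1/4     0 ]
R2 <- R2 - (4)*R1:  [ 0  2  |  1  1 ]
R2 <- (1/2)*R2:  [   0    1  |  1/2  1/2 ]
R1 <- R1 - (1/4)*R2:  [    1     0  |  -3/8  -1/8 ]
Right block of [I | A^{-1}] is the inverse:
[ -3/8  -1/8 ]
[  1/2   1/2 ]

inverse = [-3/8 -1/8; 1/2 1/2]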